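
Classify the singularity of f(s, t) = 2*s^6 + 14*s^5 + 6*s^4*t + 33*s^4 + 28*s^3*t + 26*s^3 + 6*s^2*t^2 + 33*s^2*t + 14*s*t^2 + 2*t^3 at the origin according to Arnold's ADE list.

D4

The Hessian of f at 0 is [[0, 0], [0, 0]] with rank 0, so corank 2. A Groebner basis of the Jacobian ideal J(f) in C{s,t} is {t^3, s^2 - 2*t^2/3, s*t + t^2}; counting standard monomials gives mu = 4. Corank 2; j^3 = (2*s + t)*(13*s^2 + 10*s*t + 2*t^2) splits into three distinct lines over C (the quadratic factor has nonzero discriminant), so D_4.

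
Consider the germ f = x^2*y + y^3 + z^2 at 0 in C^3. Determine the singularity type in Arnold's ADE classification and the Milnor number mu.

Type D_4, Milnor number mu = 4.

The Hessian of f at 0 has rank 1. Corank 2; j^3 = y*(x^2 + y^2) splits into three distinct lines over C (the quadratic factor has nonzero discriminant), so D_4.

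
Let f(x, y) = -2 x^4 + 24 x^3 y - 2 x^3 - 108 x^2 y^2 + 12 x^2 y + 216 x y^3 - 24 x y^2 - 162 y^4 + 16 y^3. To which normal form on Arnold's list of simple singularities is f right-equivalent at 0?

The Hessian of f at 0 is [[0, 0], [0, 0]] with rank 0, so corank 2. A Groebner basis of the Jacobian ideal J(f) in C{x,y} is {y^4, x*y^2 - 7*y^3/3, x^2 - 4*x*y + 4*y^2}; counting standard monomials gives mu = 6. Corank 2; j^3 = -2*(x - 2*y)^3 is a perfect cube, so E-series; the 4-jet and mu = 6 give E_6.

E_{6}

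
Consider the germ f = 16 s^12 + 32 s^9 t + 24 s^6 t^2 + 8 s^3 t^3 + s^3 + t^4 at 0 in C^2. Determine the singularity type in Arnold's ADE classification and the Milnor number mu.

The Hessian of f at 0 is [[0, 0], [0, 0]] with rank 0, so corank 2. A Groebner basis of the Jacobian ideal J(f) in C{s,t} is {t^3, s^2}; counting standard monomials gives mu = 6. Corank 2; j^3 = s^3 is a perfect cube, so E-series; the 4-jet and mu = 6 give E_6.

Type E_6, Milnor number mu = 6.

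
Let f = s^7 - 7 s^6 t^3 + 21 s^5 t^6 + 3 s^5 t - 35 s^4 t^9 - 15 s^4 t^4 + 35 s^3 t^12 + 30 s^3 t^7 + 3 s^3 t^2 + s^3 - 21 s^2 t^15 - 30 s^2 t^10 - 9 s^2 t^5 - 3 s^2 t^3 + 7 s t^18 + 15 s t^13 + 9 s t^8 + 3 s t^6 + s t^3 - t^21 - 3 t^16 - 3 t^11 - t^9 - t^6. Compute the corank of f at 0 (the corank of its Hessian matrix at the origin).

2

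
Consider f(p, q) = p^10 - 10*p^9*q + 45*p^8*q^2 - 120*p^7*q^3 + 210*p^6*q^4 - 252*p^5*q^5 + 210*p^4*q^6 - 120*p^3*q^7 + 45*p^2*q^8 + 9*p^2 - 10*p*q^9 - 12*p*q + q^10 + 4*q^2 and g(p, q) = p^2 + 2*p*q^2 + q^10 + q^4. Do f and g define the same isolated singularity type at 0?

Yes.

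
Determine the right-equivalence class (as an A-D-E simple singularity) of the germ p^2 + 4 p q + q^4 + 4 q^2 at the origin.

A_{3}

The Hessian of f at 0 is [[2, 4], [4, 8]] with rank 1, so corank 1. A Groebner basis of the Jacobian ideal J(f) in C{p,q} is {q^3, p + 2*q}; counting standard monomials gives mu = 3. Corank 1: A-series; mu = 3 gives A_3.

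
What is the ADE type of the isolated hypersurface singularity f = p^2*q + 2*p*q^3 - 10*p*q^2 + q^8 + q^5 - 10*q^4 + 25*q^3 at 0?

The Hessian of f at 0 has rank 0. Corank 2; j^3 = q*(p - 5*q)^2 has shape L^2 M (L != M), so D-series; mu = 9 gives D_9.

D_9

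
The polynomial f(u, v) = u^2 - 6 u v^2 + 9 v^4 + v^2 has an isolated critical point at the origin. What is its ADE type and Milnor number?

Type A1, Milnor number mu = 1.

The Hessian of f at 0 has rank 2. Corank 0: nondegenerate Morse point, so A_1.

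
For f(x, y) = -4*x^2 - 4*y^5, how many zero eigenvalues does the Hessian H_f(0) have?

1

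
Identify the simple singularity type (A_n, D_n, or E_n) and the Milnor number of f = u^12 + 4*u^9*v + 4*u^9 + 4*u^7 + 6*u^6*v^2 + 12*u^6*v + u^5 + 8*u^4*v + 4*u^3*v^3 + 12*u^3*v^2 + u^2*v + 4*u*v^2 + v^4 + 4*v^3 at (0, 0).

The Hessian of f at 0 has rank 0. Corank 2; j^3 = v*(u + 2*v)^2 has shape L^2 M (L != M), so D-series; mu = 5 gives D_5.

Type D5, Milnor number mu = 5.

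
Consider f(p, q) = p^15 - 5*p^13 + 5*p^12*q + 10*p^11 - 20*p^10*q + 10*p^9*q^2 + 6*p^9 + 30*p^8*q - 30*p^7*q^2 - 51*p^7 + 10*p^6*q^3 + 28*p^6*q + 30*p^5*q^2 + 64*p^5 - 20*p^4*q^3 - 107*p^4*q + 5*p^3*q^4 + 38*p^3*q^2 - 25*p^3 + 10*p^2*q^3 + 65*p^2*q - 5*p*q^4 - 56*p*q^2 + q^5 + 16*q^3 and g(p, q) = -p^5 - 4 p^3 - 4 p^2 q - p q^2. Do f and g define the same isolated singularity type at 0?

The Hessian of f at 0 has rank 0. Corank 2; j^3 = -(p - q)*(5*p - 4*q)^2 has shape L^2 M (L != M), so D-series; mu = 6 gives D_6. The Hessian of g at 0 has rank 0. Corank 2; j^3 = -p*(2*p + q)^2 has shape L^2 M (L != M), so D-series; mu = 6 gives D_6. Both have type D_6, hence right-equivalent.

Yes.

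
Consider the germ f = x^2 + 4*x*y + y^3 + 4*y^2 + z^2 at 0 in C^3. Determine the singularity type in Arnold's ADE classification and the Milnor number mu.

Type A_{2}, Milnor number mu = 2.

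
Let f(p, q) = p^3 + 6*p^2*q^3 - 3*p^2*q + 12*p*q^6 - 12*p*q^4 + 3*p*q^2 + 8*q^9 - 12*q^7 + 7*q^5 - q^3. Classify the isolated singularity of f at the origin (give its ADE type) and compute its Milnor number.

The Hessian of f at 0 has rank 0. Corank 2; j^3 = (p - q)^3 is a perfect cube, so E-series; the 5-jet and mu = 8 give E_8.

Type E_{8}, Milnor number mu = 8.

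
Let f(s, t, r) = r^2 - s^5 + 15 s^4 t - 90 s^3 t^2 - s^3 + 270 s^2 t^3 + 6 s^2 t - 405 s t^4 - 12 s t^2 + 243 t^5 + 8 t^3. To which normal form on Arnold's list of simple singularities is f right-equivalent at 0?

The Hessian of f at 0 has rank 1. Corank 2; j^3 = -(s - 2*t)^3 is a perfect cube, so E-series; the 5-jet and mu = 8 give E_8.

E_8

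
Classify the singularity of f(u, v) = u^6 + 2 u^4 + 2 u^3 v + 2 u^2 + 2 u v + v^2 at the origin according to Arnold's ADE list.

A1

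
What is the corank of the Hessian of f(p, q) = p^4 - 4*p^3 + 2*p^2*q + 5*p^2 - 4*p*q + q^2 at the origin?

The Hessian at 0 is [[10, -4], [-4, 2]] of rank 2; hence corank 0.

0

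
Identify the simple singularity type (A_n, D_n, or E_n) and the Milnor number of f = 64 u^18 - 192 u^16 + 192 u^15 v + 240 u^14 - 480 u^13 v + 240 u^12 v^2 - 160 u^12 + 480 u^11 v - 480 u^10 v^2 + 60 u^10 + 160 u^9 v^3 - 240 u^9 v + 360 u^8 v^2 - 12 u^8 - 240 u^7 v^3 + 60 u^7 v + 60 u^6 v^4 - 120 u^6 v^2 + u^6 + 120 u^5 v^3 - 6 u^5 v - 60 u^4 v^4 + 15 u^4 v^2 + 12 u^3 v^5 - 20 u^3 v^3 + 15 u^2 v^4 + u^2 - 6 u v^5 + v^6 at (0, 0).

The Hessian of f at 0 is [[2, 0], [0, 0]] with rank 1, so corank 1. A Groebner basis of the Jacobian ideal J(f) in C{u,v} is {v^5, u}; counting standard monomials gives mu = 5. Corank 1: A-series; mu = 5 gives A_5.

Type A5, Milnor number mu = 5.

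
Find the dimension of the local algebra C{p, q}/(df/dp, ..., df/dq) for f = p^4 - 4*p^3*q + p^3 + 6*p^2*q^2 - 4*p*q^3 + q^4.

6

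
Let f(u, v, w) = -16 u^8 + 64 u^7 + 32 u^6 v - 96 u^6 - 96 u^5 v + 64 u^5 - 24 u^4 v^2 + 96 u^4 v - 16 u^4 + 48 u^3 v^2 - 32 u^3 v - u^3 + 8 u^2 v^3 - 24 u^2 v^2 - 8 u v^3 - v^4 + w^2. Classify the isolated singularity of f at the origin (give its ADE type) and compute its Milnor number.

Type E_{6}, Milnor number mu = 6.

The Hessian of f at 0 has rank 1. Corank 2; j^3 = -u^3 is a perfect cube, so E-series; the 4-jet and mu = 6 give E_6.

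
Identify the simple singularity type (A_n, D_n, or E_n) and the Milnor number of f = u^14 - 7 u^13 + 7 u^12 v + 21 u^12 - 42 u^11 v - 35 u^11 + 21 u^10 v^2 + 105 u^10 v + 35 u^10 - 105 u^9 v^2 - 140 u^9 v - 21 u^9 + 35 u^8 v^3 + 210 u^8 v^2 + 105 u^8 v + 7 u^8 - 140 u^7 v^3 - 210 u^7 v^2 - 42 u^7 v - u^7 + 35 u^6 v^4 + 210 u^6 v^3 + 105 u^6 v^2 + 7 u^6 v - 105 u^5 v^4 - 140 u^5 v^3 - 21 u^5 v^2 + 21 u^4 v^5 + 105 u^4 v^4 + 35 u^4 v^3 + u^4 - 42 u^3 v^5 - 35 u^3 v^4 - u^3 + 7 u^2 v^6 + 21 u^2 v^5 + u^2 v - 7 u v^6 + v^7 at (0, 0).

Type D8, Milnor number mu = 8.

The Hessian of f at 0 has rank 0. Corank 2; j^3 = -u^2*(u - v) has shape L^2 M (L != M), so D-series; mu = 8 gives D_8.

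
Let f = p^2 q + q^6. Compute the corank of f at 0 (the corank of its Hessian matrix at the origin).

The Hessian at 0 is [[0, 0], [0, 0]] of rank 0; hence corank 2.

2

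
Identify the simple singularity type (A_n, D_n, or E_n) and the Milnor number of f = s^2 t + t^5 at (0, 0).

The Hessian of f at 0 is [[0, 0], [0, 0]] with rank 0, so corank 2. A Groebner basis of the Jacobian ideal J(f) in C{s,t} is {s^2/5 + t^4, s^3, s*t}; counting standard monomials gives mu = 6. Corank 2; j^3 = s^2*t has shape L^2 M (L != M), so D-series; mu = 6 gives D_6.

Type D_{6}, Milnor number mu = 6.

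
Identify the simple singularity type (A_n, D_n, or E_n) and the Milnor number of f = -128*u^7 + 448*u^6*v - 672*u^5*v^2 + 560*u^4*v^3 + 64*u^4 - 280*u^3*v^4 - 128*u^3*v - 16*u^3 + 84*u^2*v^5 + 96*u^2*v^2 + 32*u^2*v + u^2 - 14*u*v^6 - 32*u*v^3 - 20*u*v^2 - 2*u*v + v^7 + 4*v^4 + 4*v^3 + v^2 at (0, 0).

Type A_{6}, Milnor number mu = 6.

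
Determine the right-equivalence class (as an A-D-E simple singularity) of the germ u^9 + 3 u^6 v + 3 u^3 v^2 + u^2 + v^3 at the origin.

A_{2}

The Hessian of f at 0 is [[2, 0], [0, 0]] with rank 1, so corank 1. A Groebner basis of the Jacobian ideal J(f) in C{u,v} is {v^2, u}; counting standard monomials gives mu = 2. Corank 1: A-series; mu = 2 gives A_2.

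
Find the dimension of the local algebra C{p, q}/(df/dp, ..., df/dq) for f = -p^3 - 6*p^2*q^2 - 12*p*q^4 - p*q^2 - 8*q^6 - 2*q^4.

4

The Hessian of f at 0 has rank 0. Corank 2; j^3 = -p*(p^2 + q^2) splits into three distinct lines over C (the quadratic factor has nonzero discriminant), so D_4.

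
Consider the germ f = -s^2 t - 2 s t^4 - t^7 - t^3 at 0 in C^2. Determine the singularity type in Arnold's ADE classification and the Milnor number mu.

The Hessian of f at 0 is [[0, 0], [0, 0]] with rank 0, so corank 2. A Groebner basis of the Jacobian ideal J(f) in C{s,t} is {t^3, s^2 + 3*t^2, s*t}; counting standard monomials gives mu = 4. Corank 2; j^3 = -t*(s^2 + t^2) splits into three distinct lines over C (the quadratic factor has nonzero discriminant), so D_4.

Type D_4, Milnor number mu = 4.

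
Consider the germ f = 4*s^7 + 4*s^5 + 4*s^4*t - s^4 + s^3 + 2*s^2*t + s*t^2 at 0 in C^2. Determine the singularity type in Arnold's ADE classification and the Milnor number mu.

Type D_{5}, Milnor number mu = 5.

The Hessian of f at 0 is [[0, 0], [0, 0]] with rank 0, so corank 2. A Groebner basis of the Jacobian ideal J(f) in C{s,t} is {s*t^2 - s*t/4 - t^2/4, s*t/4 + t^3 + t^2/4, s^2 + s*t}; counting standard monomials gives mu = 5. Corank 2; j^3 = s*(s + t)^2 has shape L^2 M (L != M), so D-series; mu = 5 gives D_5.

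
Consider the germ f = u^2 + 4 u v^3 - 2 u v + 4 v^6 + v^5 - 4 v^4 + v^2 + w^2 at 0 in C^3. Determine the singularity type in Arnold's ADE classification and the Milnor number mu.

The Hessian of f at 0 has rank 2. Corank 1: A-series; mu = 4 gives A_4.

Type A_4, Milnor number mu = 4.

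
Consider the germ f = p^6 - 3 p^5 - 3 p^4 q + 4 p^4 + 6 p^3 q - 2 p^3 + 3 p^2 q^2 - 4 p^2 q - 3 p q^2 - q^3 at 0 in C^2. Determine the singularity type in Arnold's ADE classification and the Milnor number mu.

The Hessian of f at 0 has rank 0. Corank 2; j^3 = -(p + q)*(2*p^2 + 2*p*q + q^2) splits into three distinct lines over C (the quadratic factor has nonzero discriminant), so D_4.

Type D_4, Milnor number mu = 4.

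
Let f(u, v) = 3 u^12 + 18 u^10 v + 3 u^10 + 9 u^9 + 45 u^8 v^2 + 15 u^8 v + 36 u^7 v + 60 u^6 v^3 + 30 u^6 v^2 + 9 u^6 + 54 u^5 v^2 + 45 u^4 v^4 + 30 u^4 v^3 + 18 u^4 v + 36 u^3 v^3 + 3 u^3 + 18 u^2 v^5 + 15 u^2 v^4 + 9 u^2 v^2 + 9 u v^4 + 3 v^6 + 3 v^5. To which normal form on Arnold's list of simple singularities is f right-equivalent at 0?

E_{8}

The Hessian of f at 0 has rank 0. Corank 2; j^3 = 3*u^3 is a perfect cube, so E-series; the 5-jet and mu = 8 give E_8.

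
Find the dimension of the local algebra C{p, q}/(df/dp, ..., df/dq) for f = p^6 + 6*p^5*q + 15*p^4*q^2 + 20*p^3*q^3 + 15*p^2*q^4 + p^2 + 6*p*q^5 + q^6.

5

The Hessian of f at 0 has rank 1. Corank 1: A-series; mu = 5 gives A_5.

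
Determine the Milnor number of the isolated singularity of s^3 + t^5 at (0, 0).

8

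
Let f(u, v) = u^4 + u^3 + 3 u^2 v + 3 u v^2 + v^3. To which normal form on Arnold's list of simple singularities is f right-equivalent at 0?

E_{6}

The Hessian of f at 0 has rank 0. Corank 2; j^3 = (u + v)^3 is a perfect cube, so E-series; the 4-jet and mu = 6 give E_6.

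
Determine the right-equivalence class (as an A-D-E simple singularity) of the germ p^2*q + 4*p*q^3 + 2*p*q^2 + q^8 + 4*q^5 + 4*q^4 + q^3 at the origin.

The Hessian of f at 0 has rank 0. Corank 2; j^3 = q*(p + q)^2 has shape L^2 M (L != M), so D-series; mu = 9 gives D_9.

D_{9}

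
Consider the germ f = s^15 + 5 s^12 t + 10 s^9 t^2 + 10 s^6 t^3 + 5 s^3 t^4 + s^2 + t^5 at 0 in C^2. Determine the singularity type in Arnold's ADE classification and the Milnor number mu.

Type A_4, Milnor number mu = 4.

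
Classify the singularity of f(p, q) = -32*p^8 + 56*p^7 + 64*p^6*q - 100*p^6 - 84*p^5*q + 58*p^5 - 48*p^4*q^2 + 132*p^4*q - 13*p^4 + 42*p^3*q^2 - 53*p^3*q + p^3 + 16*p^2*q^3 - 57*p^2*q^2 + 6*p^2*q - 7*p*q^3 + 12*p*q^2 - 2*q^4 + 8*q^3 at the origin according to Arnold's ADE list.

The Hessian of f at 0 has rank 0. Corank 2; j^3 = (p + 2*q)^3 is a perfect cube, so E-series; the 4-jet and mu = 7 give E_7.

E_7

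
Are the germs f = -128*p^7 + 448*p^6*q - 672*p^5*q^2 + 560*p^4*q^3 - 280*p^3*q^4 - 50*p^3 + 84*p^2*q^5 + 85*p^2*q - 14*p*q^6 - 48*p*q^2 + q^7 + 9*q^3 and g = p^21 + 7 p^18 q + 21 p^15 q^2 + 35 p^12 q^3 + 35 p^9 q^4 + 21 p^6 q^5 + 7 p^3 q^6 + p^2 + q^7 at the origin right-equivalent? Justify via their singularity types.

The Hessian of f at 0 has rank 0. Corank 2; j^3 = -(2*p - q)*(5*p - 3*q)^2 has shape L^2 M (L != M), so D-series; mu = 8 gives D_8. The Hessian of g at 0 has rank 1. Corank 1: A-series; mu = 6 gives A_6. f is D_8 but g is A_6, hence not right-equivalent.

No.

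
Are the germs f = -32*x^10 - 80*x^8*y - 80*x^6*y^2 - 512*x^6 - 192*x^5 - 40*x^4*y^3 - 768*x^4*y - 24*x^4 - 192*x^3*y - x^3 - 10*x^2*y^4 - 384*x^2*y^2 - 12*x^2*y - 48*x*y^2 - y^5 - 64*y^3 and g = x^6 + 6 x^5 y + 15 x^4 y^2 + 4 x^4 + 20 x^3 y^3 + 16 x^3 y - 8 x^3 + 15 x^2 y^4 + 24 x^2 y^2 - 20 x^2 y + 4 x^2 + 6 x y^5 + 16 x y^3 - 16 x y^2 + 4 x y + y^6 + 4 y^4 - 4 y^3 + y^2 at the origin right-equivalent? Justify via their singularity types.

The Hessian of f at 0 has rank 0. Corank 2; j^3 = -(x + 4*y)^3 is a perfect cube, so E-series; the 5-jet and mu = 8 give E_8. The Hessian of g at 0 has rank 1. Corank 1: A-series; mu = 5 gives A_5. f is E_8 but g is A_5, hence not right-equivalent.

No.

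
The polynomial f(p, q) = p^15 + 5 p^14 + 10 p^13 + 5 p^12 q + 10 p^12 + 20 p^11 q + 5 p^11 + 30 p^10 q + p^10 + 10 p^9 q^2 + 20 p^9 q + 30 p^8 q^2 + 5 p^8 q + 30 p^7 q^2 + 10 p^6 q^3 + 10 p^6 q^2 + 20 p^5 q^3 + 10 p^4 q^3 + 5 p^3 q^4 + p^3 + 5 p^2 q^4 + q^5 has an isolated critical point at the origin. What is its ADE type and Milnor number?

Type E_{8}, Milnor number mu = 8.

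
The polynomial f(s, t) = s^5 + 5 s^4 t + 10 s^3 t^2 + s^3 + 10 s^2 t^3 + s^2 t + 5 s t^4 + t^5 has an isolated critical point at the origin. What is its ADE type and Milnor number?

The Hessian of f at 0 is [[0, 0], [0, 0]] with rank 0, so corank 2. A Groebner basis of the Jacobian ideal J(f) in C{s,t} is {-s*t/5 + t^4, s*t^2, s^2 + s*t}; counting standard monomials gives mu = 6. Corank 2; j^3 = s^2*(s + t) has shape L^2 M (L != M), so D-series; mu = 6 gives D_6.

Type D_6, Milnor number mu = 6.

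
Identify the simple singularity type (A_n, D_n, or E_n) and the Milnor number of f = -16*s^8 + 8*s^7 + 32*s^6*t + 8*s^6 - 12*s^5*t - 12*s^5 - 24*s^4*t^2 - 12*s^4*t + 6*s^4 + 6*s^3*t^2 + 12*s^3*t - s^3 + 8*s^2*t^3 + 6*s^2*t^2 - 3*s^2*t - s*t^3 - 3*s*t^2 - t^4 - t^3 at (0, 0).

Type E_{7}, Milnor number mu = 7.

The Hessian of f at 0 is [[0, 0], [0, 0]] with rank 0, so corank 2. A Groebner basis of the Jacobian ideal J(f) in C{s,t} is {-3*s^2/26 - 3*s*t/13 + t^4 - t^3/26 - 3*t^2/26, s^3 - 21*s^2/26 - 21*s*t/13 + 19*t^3/26 - 21*t^2/26, s^2*t + s^2/2 + s*t - 5*t^3/6 + t^2/2, -3*s^2/13 + s*t^2 - 6*s*t/13 + 12*t^3/13 - 3*t^2/13}; counting standard monomials gives mu = 7. Corank 2; j^3 = -(s + t)^3 is a perfect cube, so E-series; the 4-jet and mu = 7 give E_7.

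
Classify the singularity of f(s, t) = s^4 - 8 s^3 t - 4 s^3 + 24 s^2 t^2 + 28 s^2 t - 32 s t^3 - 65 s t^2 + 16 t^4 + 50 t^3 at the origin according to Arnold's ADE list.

The Hessian of f at 0 has rank 0. Corank 2; j^3 = -(s - 2*t)*(2*s - 5*t)^2 has shape L^2 M (L != M), so D-series; mu = 5 gives D_5.

D5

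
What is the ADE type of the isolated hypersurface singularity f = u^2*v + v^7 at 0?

The Hessian of f at 0 has rank 0. Corank 2; j^3 = u^2*v has shape L^2 M (L != M), so D-series; mu = 8 gives D_8.

D_{8}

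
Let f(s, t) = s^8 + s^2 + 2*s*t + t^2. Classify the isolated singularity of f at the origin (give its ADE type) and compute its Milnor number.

Type A_7, Milnor number mu = 7.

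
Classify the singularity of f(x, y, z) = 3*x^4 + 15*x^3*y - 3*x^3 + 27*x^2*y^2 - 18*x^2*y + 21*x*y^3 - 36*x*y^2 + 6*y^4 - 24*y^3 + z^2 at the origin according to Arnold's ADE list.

The Hessian of f at 0 has rank 1. Corank 2; j^3 = -3*(x + 2*y)^3 is a perfect cube, so E-series; the 4-jet and mu = 7 give E_7.

E_{7}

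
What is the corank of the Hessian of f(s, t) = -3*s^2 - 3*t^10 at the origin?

1

The Hessian at 0 is [[-6, 0], [0, 0]] of rank 1; hence corank 1.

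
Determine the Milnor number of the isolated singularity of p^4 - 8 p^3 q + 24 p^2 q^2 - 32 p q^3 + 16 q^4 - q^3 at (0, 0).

6

The Hessian of f at 0 has rank 0. Corank 2; j^3 = -q^3 is a perfect cube, so E-series; the 4-jet and mu = 6 give E_6.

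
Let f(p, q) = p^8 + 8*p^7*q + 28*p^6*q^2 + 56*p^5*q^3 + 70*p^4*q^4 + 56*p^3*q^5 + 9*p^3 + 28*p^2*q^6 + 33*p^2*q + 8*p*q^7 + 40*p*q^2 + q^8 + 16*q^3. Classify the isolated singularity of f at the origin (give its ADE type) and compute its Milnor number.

Type D_{9}, Milnor number mu = 9.

The Hessian of f at 0 has rank 0. Corank 2; j^3 = (p + q)*(3*p + 4*q)^2 has shape L^2 M (L != M), so D-series; mu = 9 gives D_9.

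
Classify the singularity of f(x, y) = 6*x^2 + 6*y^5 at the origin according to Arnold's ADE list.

The Hessian of f at 0 is [[12, 0], [0, 0]] with rank 1, so corank 1. A Groebner basis of the Jacobian ideal J(f) in C{x,y} is {y^4, x}; counting standard monomials gives mu = 4. Corank 1: A-series; mu = 4 gives A_4.

A_4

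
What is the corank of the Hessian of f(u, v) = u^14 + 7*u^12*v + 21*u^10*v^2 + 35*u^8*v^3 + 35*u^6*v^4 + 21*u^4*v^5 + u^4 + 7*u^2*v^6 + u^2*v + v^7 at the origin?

2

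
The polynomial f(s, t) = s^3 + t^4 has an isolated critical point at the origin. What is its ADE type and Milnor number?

Type E_{6}, Milnor number mu = 6.

The Hessian of f at 0 is [[0, 0], [0, 0]] with rank 0, so corank 2. A Groebner basis of the Jacobian ideal J(f) in C{s,t} is {t^3, s^2}; counting standard monomials gives mu = 6. Corank 2; j^3 = s^3 is a perfect cube, so E-series; the 4-jet and mu = 6 give E_6.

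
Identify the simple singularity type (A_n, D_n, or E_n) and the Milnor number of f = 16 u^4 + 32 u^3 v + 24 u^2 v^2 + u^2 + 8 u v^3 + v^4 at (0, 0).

Type A_3, Milnor number mu = 3.

The Hessian of f at 0 is [[2, 0], [0, 0]] with rank 1, so corank 1. A Groebner basis of the Jacobian ideal J(f) in C{u,v} is {v^3, u}; counting standard monomials gives mu = 3. Corank 1: A-series; mu = 3 gives A_3.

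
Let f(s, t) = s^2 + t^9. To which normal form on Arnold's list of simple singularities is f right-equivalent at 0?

The Hessian of f at 0 is [[2, 0], [0, 0]] with rank 1, so corank 1. A Groebner basis of the Jacobian ideal J(f) in C{s,t} is {t^8, s}; counting standard monomials gives mu = 8. Corank 1: A-series; mu = 8 gives A_8.

A_8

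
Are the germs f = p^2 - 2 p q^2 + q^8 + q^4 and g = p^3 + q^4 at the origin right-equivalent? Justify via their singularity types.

No.

The Hessian of f at 0 is [[2, 0], [0, 0]] with rank 1, so corank 1. A Groebner basis of the Jacobian ideal J(f) in C{p,q} is {p^4, p^3*q, -p + q^2}; counting standard monomials gives mu = 7. Corank 1: A-series; mu = 7 gives A_7. The Hessian of g at 0 is [[0, 0], [0, 0]] with rank 0, so corank 2. A Groebner basis of the Jacobian ideal J(g) in C{p,q} is {q^3, p^2}; counting standard monomials gives mu = 6. Corank 2; j^3 = p^3 is a perfect cube, so E-series; the 4-jet and mu = 6 give E_6. f is A_7 but g is E_6, hence not right-equivalent.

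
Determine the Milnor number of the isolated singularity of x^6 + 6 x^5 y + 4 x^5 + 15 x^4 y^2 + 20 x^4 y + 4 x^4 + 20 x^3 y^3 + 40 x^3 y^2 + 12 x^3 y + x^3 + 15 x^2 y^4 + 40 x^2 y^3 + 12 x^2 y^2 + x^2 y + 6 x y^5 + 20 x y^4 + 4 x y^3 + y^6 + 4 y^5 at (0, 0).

7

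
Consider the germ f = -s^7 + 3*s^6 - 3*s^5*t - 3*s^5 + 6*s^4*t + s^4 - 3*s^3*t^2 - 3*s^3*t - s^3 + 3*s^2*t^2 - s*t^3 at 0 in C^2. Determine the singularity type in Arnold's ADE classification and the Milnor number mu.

Type E_7, Milnor number mu = 7.

The Hessian of f at 0 has rank 0. Corank 2; j^3 = -s^3 is a perfect cube, so E-series; the 4-jet and mu = 7 give E_7.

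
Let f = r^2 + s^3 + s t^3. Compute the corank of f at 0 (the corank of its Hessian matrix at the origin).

2

Hessian at 0 has rank 1.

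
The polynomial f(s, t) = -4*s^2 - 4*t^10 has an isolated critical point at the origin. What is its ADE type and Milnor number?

Type A9, Milnor number mu = 9.

The Hessian of f at 0 is [[-8, 0], [0, 0]] with rank 1, so corank 1. A Groebner basis of the Jacobian ideal J(f) in C{s,t} is {t^9, s}; counting standard monomials gives mu = 9. Corank 1: A-series; mu = 9 gives A_9.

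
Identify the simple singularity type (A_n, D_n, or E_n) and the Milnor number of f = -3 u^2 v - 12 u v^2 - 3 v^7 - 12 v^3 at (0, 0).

The Hessian of f at 0 has rank 0. Corank 2; j^3 = -3*v*(u + 2*v)^2 has shape L^2 M (L != M), so D-series; mu = 8 gives D_8.

Type D_8, Milnor number mu = 8.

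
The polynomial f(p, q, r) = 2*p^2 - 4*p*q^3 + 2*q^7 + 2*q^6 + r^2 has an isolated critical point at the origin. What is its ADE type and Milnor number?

Type A_6, Milnor number mu = 6.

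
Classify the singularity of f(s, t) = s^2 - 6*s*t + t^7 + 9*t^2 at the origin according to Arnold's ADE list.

The Hessian of f at 0 is [[2, -6], [-6, 18]] with rank 1, so corank 1. A Groebner basis of the Jacobian ideal J(f) in C{s,t} is {t^6, s - 3*t}; counting standard monomials gives mu = 6. Corank 1: A-series; mu = 6 gives A_6.

A_{6}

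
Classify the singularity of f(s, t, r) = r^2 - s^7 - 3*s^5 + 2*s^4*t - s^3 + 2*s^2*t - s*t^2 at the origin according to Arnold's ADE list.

D6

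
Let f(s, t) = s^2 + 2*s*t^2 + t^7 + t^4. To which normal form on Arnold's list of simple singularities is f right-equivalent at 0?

A_6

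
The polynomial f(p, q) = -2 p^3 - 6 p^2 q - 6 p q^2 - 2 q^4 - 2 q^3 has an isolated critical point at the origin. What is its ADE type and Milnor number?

Type E_{6}, Milnor number mu = 6.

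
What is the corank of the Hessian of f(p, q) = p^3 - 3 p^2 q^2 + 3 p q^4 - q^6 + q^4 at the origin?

2

Hessian at 0 has rank 0.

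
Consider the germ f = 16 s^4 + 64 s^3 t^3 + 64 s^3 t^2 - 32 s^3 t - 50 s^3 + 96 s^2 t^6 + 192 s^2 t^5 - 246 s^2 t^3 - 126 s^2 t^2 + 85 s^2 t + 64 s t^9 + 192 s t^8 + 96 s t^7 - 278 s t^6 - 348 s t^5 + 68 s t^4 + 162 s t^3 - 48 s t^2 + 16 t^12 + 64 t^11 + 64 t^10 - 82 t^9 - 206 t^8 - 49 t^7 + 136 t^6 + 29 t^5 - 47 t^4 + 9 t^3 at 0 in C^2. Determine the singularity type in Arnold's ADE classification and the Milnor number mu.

The Hessian of f at 0 is [[0, 0], [0, 0]] with rank 0, so corank 2. A Groebner basis of the Jacobian ideal J(f) in C{s,t} is {s*t^2 + 125*s*t/211 - 75*t^2/211, 625*s*t/633 + t^3 - 125*t^2/211, s^2 - 3794*s*t/3165 + 379*t^2/1055}; counting standard monomials gives mu = 5. Corank 2; j^3 = -(2*s - t)*(5*s - 3*t)^2 has shape L^2 M (L != M), so D-series; mu = 5 gives D_5.

Type D_5, Milnor number mu = 5.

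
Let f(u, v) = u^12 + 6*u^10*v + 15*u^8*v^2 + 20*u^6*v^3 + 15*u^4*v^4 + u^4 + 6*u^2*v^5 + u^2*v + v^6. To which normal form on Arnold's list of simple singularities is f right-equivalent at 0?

D_7

The Hessian of f at 0 is [[0, 0], [0, 0]] with rank 0, so corank 2. A Groebner basis of the Jacobian ideal J(f) in C{u,v} is {u^2/6 + v^5, u^3, u*v}; counting standard monomials gives mu = 7. Corank 2; j^3 = u^2*v has shape L^2 M (L != M), so D-series; mu = 7 gives D_7.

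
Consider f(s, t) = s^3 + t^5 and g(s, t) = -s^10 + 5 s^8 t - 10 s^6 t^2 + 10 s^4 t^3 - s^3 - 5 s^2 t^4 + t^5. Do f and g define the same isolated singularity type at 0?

Yes.

The Hessian of f at 0 has rank 0. Corank 2; j^3 = s^3 is a perfect cube, so E-series; the 5-jet and mu = 8 give E_8. The Hessian of g at 0 has rank 0. Corank 2; j^3 = -s^3 is a perfect cube, so E-series; the 5-jet and mu = 8 give E_8. Both have type E_8, hence right-equivalent.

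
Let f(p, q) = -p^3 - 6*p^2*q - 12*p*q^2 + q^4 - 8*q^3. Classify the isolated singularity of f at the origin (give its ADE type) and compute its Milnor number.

Type E6, Milnor number mu = 6.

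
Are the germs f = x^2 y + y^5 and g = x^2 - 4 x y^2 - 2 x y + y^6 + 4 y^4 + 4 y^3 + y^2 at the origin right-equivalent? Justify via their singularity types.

The Hessian of f at 0 is [[0, 0], [0, 0]] with rank 0, so corank 2. A Groebner basis of the Jacobian ideal J(f) in C{x,y} is {x^2/5 + y^4, x^3, x*y}; counting standard monomials gives mu = 6. Corank 2; j^3 = x^2*y has shape L^2 M (L != M), so D-series; mu = 6 gives D_6. The Hessian of g at 0 is [[2, -2], [-2, 2]] with rank 1, so corank 1. A Groebner basis of the Jacobian ideal J(g) in C{x,y} is {x^3 - 3*x^2/2 + 5*x*y/2 - x/2 + y/2, x^2*y - x^2 + 3*x*y/2 - x/4 + y/4, -x/2 + y^2 + y/2}; counting standard monomials gives mu = 5. Corank 1: A-series; mu = 5 gives A_5. f is D_6 but g is A_5, hence not right-equivalent.

No.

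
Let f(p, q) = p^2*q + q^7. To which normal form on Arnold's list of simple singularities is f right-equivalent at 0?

D_8

The Hessian of f at 0 is [[0, 0], [0, 0]] with rank 0, so corank 2. A Groebner basis of the Jacobian ideal J(f) in C{p,q} is {p^2/7 + q^6, p^3, p*q}; counting standard monomials gives mu = 8. Corank 2; j^3 = p^2*q has shape L^2 M (L != M), so D-series; mu = 8 gives D_8.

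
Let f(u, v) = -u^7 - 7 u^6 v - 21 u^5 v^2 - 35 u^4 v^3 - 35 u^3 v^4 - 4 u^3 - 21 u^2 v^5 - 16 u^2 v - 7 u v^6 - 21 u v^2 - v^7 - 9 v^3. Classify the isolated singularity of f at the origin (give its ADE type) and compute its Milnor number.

Type D8, Milnor number mu = 8.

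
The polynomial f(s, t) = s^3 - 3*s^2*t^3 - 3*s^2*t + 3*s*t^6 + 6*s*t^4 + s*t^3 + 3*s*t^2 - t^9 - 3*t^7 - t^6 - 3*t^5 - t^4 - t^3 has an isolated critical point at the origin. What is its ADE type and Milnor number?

Type E7, Milnor number mu = 7.

The Hessian of f at 0 has rank 0. Corank 2; j^3 = (s - t)^3 is a perfect cube, so E-series; the 4-jet and mu = 7 give E_7.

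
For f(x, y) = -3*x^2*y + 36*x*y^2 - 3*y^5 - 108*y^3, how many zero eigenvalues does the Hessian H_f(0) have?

Hessian at 0 has rank 0.

2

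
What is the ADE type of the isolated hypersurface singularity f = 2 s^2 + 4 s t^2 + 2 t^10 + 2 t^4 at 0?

A9

The Hessian of f at 0 has rank 1. Corank 1: A-series; mu = 9 gives A_9.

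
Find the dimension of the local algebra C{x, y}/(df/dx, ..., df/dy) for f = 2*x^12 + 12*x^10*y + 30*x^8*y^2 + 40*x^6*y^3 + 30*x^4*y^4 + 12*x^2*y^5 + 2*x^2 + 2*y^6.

5

The Hessian of f at 0 has rank 1. Corank 1: A-series; mu = 5 gives A_5.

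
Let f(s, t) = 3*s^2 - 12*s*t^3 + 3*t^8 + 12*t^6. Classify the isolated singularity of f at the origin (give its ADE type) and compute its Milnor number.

Type A_7, Milnor number mu = 7.

The Hessian of f at 0 is [[6, 0], [0, 0]] with rank 1, so corank 1. A Groebner basis of the Jacobian ideal J(f) in C{s,t} is {s^3, s^2*t, -s/2 + t^3}; counting standard monomials gives mu = 7. Corank 1: A-series; mu = 7 gives A_7.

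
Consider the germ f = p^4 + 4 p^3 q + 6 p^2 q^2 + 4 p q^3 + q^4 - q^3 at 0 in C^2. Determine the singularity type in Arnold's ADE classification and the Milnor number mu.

Type E_6, Milnor number mu = 6.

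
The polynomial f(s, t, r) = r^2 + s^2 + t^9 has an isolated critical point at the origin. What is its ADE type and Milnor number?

Type A_8, Milnor number mu = 8.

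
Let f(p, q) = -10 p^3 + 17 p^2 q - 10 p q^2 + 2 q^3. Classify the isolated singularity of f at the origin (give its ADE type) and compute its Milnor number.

The Hessian of f at 0 has rank 0. Corank 2; j^3 = -(2*p - q)*(5*p^2 - 6*p*q + 2*q^2) splits into three distinct lines over C (the quadratic factor has nonzero discriminant), so D_4.

Type D_{4}, Milnor number mu = 4.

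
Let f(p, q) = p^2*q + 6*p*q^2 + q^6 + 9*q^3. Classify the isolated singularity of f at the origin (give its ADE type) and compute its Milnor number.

Type D_7, Milnor number mu = 7.

The Hessian of f at 0 has rank 0. Corank 2; j^3 = q*(p + 3*q)^2 has shape L^2 M (L != M), so D-series; mu = 7 gives D_7.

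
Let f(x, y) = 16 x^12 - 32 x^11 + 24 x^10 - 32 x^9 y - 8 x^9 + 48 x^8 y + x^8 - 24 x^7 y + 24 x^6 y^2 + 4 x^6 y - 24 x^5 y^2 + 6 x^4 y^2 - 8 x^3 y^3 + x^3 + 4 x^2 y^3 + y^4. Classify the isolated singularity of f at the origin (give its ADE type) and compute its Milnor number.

Type E6, Milnor number mu = 6.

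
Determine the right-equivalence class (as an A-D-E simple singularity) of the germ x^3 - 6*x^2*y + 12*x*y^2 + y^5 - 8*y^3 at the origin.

The Hessian of f at 0 has rank 0. Corank 2; j^3 = (x - 2*y)^3 is a perfect cube, so E-series; the 5-jet and mu = 8 give E_8.

E_8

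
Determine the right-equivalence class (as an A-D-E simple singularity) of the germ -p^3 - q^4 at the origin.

The Hessian of f at 0 has rank 0. Corank 2; j^3 = -p^3 is a perfect cube, so E-series; the 4-jet and mu = 6 give E_6.

E_6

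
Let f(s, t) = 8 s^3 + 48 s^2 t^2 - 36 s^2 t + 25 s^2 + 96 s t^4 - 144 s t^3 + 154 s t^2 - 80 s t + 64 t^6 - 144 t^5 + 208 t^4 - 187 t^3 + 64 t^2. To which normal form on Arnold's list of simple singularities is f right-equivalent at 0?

A_2

The Hessian of f at 0 has rank 1. Corank 1: A-series; mu = 2 gives A_2.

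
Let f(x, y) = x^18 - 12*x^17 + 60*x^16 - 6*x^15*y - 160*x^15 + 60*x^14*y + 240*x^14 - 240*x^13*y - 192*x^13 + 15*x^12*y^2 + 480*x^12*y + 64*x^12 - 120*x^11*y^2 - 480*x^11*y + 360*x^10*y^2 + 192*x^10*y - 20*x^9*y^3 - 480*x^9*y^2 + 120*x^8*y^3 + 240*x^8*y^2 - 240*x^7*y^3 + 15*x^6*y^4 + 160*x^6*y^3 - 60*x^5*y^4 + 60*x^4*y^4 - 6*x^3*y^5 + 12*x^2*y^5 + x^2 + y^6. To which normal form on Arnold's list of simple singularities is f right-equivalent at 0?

A_5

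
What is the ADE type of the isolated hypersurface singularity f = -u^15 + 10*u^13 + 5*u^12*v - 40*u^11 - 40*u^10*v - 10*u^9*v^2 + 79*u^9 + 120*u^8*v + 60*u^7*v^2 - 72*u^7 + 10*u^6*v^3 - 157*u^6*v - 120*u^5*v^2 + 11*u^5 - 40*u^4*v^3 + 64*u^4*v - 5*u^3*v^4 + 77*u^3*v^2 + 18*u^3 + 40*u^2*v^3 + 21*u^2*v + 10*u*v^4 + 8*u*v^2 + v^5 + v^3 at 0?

The Hessian of f at 0 is [[0, 0], [0, 0]] with rank 0, so corank 2. A Groebner basis of the Jacobian ideal J(f) in C{u,v} is {-243*u*v/7 + v^4 - 81*v^2/7, u*v^2 + v^3/3, u^2 + 19*u*v/21 + 4*v^2/21}; counting standard monomials gives mu = 6. Corank 2; j^3 = (2*u + v)*(3*u + v)^2 has shape L^2 M (L != M), so D-series; mu = 6 gives D_6.

D_6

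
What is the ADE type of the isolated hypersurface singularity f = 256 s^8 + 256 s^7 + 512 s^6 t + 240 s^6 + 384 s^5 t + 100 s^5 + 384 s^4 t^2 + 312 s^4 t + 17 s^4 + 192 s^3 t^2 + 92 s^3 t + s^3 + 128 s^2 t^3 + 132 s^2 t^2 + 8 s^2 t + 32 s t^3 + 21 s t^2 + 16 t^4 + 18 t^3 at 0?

D5

The Hessian of f at 0 is [[0, 0], [0, 0]] with rank 0, so corank 2. A Groebner basis of the Jacobian ideal J(f) in C{s,t} is {s*t^2 - 3*s*t/50 - 9*t^2/50, s*t/50 + t^3 + 3*t^2/50, s^2 + 152*s*t/25 + 231*t^2/25}; counting standard monomials gives mu = 5. Corank 2; j^3 = (s + 2*t)*(s + 3*t)^2 has shape L^2 M (L != M), so D-series; mu = 5 gives D_5.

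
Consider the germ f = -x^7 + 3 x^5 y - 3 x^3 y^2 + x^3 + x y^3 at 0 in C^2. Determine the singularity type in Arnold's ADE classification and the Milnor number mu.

The Hessian of f at 0 is [[0, 0], [0, 0]] with rank 0, so corank 2. A Groebner basis of the Jacobian ideal J(f) in C{x,y} is {x^3, x*y^2, 3*x^2 + y^3}; counting standard monomials gives mu = 7. Corank 2; j^3 = x^3 is a perfect cube, so E-series; the 4-jet and mu = 7 give E_7.

Type E7, Milnor number mu = 7.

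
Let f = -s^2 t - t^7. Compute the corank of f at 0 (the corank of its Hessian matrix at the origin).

2

The Hessian at 0 is [[0, 0], [0, 0]] of rank 0; hence corank 2.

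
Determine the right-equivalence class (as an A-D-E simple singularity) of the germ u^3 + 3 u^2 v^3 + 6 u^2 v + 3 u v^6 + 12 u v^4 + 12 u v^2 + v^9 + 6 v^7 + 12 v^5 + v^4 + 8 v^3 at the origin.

E_{6}

The Hessian of f at 0 is [[0, 0], [0, 0]] with rank 0, so corank 2. A Groebner basis of the Jacobian ideal J(f) in C{u,v} is {v^3, u^2 + 4*u*v + 4*v^2}; counting standard monomials gives mu = 6. Corank 2; j^3 = (u + 2*v)^3 is a perfect cube, so E-series; the 4-jet and mu = 6 give E_6.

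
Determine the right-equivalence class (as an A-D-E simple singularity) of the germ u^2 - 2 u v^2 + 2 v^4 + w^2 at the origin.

A3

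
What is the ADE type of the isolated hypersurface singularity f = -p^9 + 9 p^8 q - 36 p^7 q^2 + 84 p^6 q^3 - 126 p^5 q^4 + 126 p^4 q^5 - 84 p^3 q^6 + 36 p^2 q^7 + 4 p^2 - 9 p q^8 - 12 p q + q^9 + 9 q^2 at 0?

A_8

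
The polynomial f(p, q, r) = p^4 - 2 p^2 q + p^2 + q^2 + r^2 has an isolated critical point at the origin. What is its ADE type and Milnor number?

Type A_1, Milnor number mu = 1.

The Hessian of f at 0 is [[2, 0, 0], [0, 2, 0], [0, 0, 2]] with rank 3, so corank 0. A Groebner basis of the Jacobian ideal J(f) in C{p,q,r} is {p, q, r}; counting standard monomials gives mu = 1. Corank 0: nondegenerate Morse point, so A_1.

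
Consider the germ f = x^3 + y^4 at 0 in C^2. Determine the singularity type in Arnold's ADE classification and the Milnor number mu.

Type E_6, Milnor number mu = 6.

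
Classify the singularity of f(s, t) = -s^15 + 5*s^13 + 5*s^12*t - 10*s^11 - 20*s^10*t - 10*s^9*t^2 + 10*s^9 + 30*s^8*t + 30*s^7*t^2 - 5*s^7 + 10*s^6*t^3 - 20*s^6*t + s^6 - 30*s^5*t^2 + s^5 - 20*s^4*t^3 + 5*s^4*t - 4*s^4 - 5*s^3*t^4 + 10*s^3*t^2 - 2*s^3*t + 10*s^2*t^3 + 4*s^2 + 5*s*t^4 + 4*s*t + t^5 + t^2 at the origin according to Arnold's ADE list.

The Hessian of f at 0 has rank 1. Corank 1: A-series; mu = 4 gives A_4.

A4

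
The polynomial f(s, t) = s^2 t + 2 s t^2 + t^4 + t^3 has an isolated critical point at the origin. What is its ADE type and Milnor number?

Type D_5, Milnor number mu = 5.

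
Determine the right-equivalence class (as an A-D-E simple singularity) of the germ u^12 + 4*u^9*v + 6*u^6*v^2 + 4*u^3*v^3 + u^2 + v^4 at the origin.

A_{3}

The Hessian of f at 0 has rank 1. Corank 1: A-series; mu = 3 gives A_3.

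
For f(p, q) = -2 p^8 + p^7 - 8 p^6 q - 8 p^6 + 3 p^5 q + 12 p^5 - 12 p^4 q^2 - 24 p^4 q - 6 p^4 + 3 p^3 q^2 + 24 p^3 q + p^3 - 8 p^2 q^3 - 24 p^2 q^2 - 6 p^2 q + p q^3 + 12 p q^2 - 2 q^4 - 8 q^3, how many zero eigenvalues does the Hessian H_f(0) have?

Hessian at 0 has rank 0.

2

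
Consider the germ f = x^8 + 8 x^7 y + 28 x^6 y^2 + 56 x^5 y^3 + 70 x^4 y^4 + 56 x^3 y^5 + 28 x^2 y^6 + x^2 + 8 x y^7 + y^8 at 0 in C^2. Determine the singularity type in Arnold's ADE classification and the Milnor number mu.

Type A_7, Milnor number mu = 7.

The Hessian of f at 0 has rank 1. Corank 1: A-series; mu = 7 gives A_7.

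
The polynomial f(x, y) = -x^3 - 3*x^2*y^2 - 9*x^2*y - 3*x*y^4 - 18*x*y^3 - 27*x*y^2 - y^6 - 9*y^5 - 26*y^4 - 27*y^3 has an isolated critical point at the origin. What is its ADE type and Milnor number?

The Hessian of f at 0 has rank 0. Corank 2; j^3 = -(x + 3*y)^3 is a perfect cube, so E-series; the 4-jet and mu = 6 give E_6.

Type E6, Milnor number mu = 6.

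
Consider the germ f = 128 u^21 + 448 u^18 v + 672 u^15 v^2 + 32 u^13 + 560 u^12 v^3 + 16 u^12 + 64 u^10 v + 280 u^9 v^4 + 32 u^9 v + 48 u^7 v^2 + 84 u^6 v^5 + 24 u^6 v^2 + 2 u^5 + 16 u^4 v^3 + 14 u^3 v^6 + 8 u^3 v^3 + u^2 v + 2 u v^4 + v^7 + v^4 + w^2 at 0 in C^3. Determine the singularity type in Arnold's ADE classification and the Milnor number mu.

Type D_5, Milnor number mu = 5.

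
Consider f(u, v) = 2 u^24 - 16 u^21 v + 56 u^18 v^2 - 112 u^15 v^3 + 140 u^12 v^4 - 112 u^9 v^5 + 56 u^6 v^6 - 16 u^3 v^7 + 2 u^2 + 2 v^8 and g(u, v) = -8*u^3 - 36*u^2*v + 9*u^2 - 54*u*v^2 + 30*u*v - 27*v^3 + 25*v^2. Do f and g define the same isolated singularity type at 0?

The Hessian of f at 0 is [[4, 0], [0, 0]] with rank 1, so corank 1. A Groebner basis of the Jacobian ideal J(f) in C{u,v} is {v^7, u}; counting standard monomials gives mu = 7. Corank 1: A-series; mu = 7 gives A_7. The Hessian of g at 0 is [[18, 30], [30, 50]] with rank 1, so corank 1. A Groebner basis of the Jacobian ideal J(g) in C{u,v} is {v^2, u + 5*v/3}; counting standard monomials gives mu = 2. Corank 1: A-series; mu = 2 gives A_2. f is A_7 but g is A_2, hence not right-equivalent.

No.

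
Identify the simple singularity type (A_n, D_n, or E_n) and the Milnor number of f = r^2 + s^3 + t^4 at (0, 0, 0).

Type E_{6}, Milnor number mu = 6.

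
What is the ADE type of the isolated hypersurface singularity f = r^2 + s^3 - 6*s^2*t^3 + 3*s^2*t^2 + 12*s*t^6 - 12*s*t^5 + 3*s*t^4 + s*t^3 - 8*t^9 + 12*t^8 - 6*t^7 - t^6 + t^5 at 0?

The Hessian of f at 0 is [[0, 0, 0], [0, 0, 0], [0, 0, 2]] with rank 1, so corank 2. A Groebner basis of the Jacobian ideal J(f) in C{s,t,r} is {-s^2 + t^4 - t^3/3, s^3, s^2*t + s^2/3 + t^3/9, s^2 + s*t^2 + t^3/3, r}; counting standard monomials gives mu = 7. Corank 2; j^3 = s^3 is a perfect cube, so E-series; the 4-jet and mu = 7 give E_7.

E_7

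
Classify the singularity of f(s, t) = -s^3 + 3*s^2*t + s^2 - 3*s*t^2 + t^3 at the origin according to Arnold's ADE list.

A2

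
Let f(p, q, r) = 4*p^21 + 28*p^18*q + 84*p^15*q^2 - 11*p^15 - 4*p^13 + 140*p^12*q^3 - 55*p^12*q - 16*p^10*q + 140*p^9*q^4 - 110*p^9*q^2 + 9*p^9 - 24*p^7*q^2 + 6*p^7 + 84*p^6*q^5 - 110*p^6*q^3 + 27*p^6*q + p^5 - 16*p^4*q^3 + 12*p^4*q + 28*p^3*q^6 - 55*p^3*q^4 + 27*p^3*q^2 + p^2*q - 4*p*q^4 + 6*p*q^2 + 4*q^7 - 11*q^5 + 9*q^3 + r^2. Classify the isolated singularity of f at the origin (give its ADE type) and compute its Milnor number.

Type D6, Milnor number mu = 6.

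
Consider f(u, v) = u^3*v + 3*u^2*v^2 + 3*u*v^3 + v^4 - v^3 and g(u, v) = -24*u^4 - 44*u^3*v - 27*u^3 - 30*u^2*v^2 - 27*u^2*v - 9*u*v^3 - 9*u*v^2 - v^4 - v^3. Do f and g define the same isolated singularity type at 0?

Yes.

The Hessian of f at 0 has rank 0. Corank 2; j^3 = -v^3 is a perfect cube, so E-series; the 4-jet and mu = 7 give E_7. The Hessian of g at 0 has rank 0. Corank 2; j^3 = -(3*u + v)^3 is a perfect cube, so E-series; the 4-jet and mu = 7 give E_7. Both have type E_7, hence right-equivalent.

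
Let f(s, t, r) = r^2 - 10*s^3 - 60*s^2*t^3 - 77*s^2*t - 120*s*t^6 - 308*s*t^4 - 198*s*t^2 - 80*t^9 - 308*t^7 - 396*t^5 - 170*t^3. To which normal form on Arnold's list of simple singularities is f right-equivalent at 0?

D_{4}

The Hessian of f at 0 has rank 1. Corank 2; j^3 = -(2*s + 5*t)*(5*s^2 + 26*s*t + 34*t^2) splits into three distinct lines over C (the quadratic factor has nonzero discriminant), so D_4.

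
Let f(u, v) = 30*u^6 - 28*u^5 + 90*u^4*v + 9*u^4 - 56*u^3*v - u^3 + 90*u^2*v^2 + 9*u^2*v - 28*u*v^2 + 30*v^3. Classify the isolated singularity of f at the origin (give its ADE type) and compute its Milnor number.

Type D_4, Milnor number mu = 4.

The Hessian of f at 0 is [[0, 0], [0, 0]] with rank 0, so corank 2. A Groebner basis of the Jacobian ideal J(f) in C{u,v} is {v^3, u^2 - 26*v^2/3, u*v - 3*v^2}; counting standard monomials gives mu = 4. Corank 2; j^3 = -(u - 3*v)*(u^2 - 6*u*v + 10*v^2) splits into three distinct lines over C (the quadratic factor has nonzero discriminant), so D_4.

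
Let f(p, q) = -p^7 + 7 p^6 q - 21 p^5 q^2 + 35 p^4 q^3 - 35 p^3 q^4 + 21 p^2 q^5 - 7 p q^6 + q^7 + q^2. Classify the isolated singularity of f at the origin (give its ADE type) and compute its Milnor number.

The Hessian of f at 0 has rank 1. Corank 1: A-series; mu = 6 gives A_6.

Type A6, Milnor number mu = 6.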